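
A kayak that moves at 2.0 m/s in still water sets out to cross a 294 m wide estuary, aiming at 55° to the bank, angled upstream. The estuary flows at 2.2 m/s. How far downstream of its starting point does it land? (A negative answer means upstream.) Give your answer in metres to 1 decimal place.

188.9 m

Perpendicular speed = 1.638 m/s; crossing time = 294 / 1.638 = 179.454 s.
Net downstream speed = 1.053 m/s.
Drift = 1.053 × 179.454 = 188.937 m (downstream).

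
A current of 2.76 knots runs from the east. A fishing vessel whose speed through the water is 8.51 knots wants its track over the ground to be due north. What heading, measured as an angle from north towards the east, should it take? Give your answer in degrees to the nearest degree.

The current pushes perpendicular to the desired track; the heading must have a component into the current equal to 2.76 knots: 8.51 sin θ = 2.76.
sin θ = 0.3243, so θ = 18.925°.

19°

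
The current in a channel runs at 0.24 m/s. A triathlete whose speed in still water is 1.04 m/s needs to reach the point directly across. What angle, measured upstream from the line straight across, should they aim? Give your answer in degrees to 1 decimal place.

13.3°

To cancel the current, the upstream component of the triathlete's velocity must equal the flow: 1.04 sin θ = 0.24.
sin θ = 0.24 / 1.04 = 0.2308.
θ = arcsin(0.2308) = 13.342°.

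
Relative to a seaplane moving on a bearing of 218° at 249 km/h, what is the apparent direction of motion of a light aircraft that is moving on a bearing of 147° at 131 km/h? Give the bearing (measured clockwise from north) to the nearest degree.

Taking east as x and north as y: light aircraft velocity = (71.348, -109.866) km/h; seaplane velocity = (-153.300, -196.215) km/h.
Velocity of light aircraft relative to seaplane = (71.348, -109.866) − (-153.300, -196.215) = (224.647, 86.349) km/h.
Bearing = atan2(224.65, 86.35) = 68.97° clockwise from north.

069°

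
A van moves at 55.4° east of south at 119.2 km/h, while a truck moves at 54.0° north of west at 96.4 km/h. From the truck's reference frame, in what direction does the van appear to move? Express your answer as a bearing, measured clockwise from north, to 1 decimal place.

133.3°

Taking east as x and north as y: van velocity = (98.118, -67.687) km/h; truck velocity = (-56.662, 77.989) km/h.
Velocity of van relative to truck = (98.118, -67.687) − (-56.662, 77.989) = (154.780, -145.676) km/h.
Bearing = atan2(154.78, -145.68) = 133.26° clockwise from north.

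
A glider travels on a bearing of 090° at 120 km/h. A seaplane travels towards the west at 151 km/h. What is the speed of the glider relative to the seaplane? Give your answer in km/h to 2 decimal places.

271.00 km/h

Taking east as x and north as y: glider velocity = (120.000, 0.000) km/h; seaplane velocity = (-151.000, 0.000) km/h.
Velocity of glider relative to seaplane = (120.000, 0.000) − (-151.000, 0.000) = (271.000, 0.000) km/h.
Magnitude = |(271.000, 0.000)| = 271.000 km/h.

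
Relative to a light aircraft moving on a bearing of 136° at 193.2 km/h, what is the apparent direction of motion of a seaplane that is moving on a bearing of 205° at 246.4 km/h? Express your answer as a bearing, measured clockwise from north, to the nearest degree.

Taking east as x and north as y: seaplane velocity = (-104.133, -223.314) km/h; light aircraft velocity = (134.208, -138.976) km/h.
Velocity of seaplane relative to light aircraft = (-104.133, -223.314) − (134.208, -138.976) = (-238.341, -84.338) km/h.
Bearing = atan2(-238.34, -84.34) = 250.51° clockwise from north.

251°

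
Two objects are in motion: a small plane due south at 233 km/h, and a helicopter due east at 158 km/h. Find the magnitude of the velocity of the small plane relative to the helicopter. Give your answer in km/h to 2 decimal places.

281.52 km/h

Taking east as x and north as y: small plane velocity = (0.000, -233.000) km/h; helicopter velocity = (158.000, 0.000) km/h.
Velocity of small plane relative to helicopter = (0.000, -233.000) − (158.000, 0.000) = (-158.000, -233.000) km/h.
Magnitude = |(-158.000, -233.000)| = 281.519 km/h.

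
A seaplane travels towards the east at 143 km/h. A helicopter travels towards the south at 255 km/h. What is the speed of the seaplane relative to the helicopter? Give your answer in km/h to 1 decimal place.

Taking east as x and north as y: seaplane velocity = (143.000, 0.000) km/h; helicopter velocity = (0.000, -255.000) km/h.
Velocity of seaplane relative to helicopter = (143.000, 0.000) − (0.000, -255.000) = (143.000, 255.000) km/h.
Magnitude = |(143.000, 255.000)| = 292.359 km/h.

292.4 km/h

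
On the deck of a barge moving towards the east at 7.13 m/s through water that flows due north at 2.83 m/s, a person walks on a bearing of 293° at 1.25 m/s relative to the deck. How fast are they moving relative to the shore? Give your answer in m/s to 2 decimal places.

6.84 m/s

In east/north components (m/s): person relative to barge = (-1.151, 0.488); barge relative to water = (7.130, 0.000); water relative to ground = (0.000, 2.830).
Sum = (5.979, 3.318) m/s.
Speed = |(5.979, 3.318)| = 6.838 m/s.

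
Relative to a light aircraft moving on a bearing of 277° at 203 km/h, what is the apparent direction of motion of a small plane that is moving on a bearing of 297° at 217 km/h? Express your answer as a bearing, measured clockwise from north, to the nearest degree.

006°

Taking east as x and north as y: small plane velocity = (-193.348, 98.516) km/h; light aircraft velocity = (-201.487, 24.739) km/h.
Velocity of small plane relative to light aircraft = (-193.348, 98.516) − (-201.487, 24.739) = (8.138, 73.776) km/h.
Bearing = atan2(8.14, 73.78) = 6.29° clockwise from north.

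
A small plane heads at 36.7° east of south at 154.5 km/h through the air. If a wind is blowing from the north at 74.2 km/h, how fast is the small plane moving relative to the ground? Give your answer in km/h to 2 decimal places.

218.54 km/h

Taking east as x and north as y: velocity relative to the air = (92.333, -123.874) km/h; the air relative to ground = (0.000, -74.200) km/h.
Velocity relative to ground = (92.333, -123.874) + (0.000, -74.200) = (92.333, -198.074) km/h.
Speed = |(92.333, -198.074)| = 218.538 km/h.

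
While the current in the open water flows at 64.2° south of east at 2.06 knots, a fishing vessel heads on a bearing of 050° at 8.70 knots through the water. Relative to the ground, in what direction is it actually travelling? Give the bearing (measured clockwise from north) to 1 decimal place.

Taking east as x and north as y: velocity relative to the water = (6.665, 5.592) knots; the water relative to ground = (0.897, -1.855) knots.
Velocity relative to ground = (6.665, 5.592) + (0.897, -1.855) = (7.561, 3.738) knots.
Bearing = atan2(7.56, 3.74) = 63.70° clockwise from north.

063.7°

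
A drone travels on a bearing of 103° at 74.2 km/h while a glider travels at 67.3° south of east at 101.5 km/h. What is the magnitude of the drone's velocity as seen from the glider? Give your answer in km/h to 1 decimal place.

Taking east as x and north as y: drone velocity = (72.298, -16.691) km/h; glider velocity = (39.169, -93.638) km/h.
Velocity of drone relative to glider = (72.298, -16.691) − (39.169, -93.638) = (33.129, 76.946) km/h.
Magnitude = |(33.129, 76.946)| = 83.775 km/h.

83.8 km/h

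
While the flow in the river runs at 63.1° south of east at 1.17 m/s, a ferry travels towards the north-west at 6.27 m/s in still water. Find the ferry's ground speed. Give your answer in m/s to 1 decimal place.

5.2 m/s

Taking east as x and north as y: velocity relative to the water = (-4.434, 4.434) m/s; the water relative to ground = (0.529, -1.043) m/s.
Velocity relative to ground = (-4.434, 4.434) + (0.529, -1.043) = (-3.904, 3.390) m/s.
Speed = |(-3.904, 3.390)| = 5.171 m/s.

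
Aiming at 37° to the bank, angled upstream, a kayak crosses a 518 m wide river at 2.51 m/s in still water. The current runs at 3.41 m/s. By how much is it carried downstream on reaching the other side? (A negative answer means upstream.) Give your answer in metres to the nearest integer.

Perpendicular speed = 1.511 m/s; crossing time = 518 / 1.511 = 342.920 s.
Net downstream speed = 1.405 m/s.
Drift = 1.405 × 342.920 = 481.949 m (downstream).

482 m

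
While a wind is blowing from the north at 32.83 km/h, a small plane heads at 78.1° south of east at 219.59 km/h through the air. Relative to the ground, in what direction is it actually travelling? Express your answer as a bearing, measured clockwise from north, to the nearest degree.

170°

Taking east as x and north as y: velocity relative to the air = (45.280, -214.871) km/h; the air relative to ground = (0.000, -32.830) km/h.
Velocity relative to ground = (45.280, -214.871) + (0.000, -32.830) = (45.280, -247.701) km/h.
Bearing = atan2(45.28, -247.70) = 169.64° clockwise from north.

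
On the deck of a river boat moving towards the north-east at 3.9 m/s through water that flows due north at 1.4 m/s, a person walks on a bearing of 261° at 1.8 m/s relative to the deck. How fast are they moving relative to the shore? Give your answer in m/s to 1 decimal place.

In east/north components (m/s): person relative to river boat = (-1.778, -0.282); river boat relative to water = (2.758, 2.758); water relative to ground = (0.000, 1.400).
Sum = (0.980, 3.876) m/s.
Speed = |(0.980, 3.876)| = 3.998 m/s.

4.0 m/s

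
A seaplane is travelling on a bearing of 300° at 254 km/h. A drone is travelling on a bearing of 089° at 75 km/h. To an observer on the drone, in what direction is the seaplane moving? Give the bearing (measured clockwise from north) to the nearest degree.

293°

Taking east as x and north as y: seaplane velocity = (-219.970, 127.000) km/h; drone velocity = (74.989, 1.309) km/h.
Velocity of seaplane relative to drone = (-219.970, 127.000) − (74.989, 1.309) = (-294.959, 125.691) km/h.
Bearing = atan2(-294.96, 125.69) = 293.08° clockwise from north.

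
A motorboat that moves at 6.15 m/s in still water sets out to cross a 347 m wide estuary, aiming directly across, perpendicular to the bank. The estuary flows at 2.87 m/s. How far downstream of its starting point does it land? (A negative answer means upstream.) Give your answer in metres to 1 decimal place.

161.9 m

Perpendicular speed = 6.150 m/s; crossing time = 347 / 6.150 = 56.423 s.
Net downstream speed = 2.870 m/s.
Drift = 2.870 × 56.423 = 161.933 m (downstream).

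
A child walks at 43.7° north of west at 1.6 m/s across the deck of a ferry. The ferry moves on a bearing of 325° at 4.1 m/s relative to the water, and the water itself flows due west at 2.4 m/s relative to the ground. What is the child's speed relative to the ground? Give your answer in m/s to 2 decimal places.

7.41 m/s

In east/north components (m/s): child relative to ferry = (-1.157, 1.105); ferry relative to water = (-2.352, 3.359); water relative to ground = (-2.400, 0.000).
Sum = (-5.908, 4.464) m/s.
Speed = |(-5.908, 4.464)| = 7.405 m/s.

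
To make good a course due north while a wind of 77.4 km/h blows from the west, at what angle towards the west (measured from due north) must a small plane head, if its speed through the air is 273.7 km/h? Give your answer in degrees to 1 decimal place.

16.4°

The wind pushes perpendicular to the desired track; the heading must have a component into the wind equal to 77.4 km/h: 273.7 sin θ = 77.4.
sin θ = 0.2828, so θ = 16.427°.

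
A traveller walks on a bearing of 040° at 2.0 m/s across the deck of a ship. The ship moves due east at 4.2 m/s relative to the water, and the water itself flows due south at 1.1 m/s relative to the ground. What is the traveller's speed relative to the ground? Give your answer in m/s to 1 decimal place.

In east/north components (m/s): traveller relative to ship = (1.286, 1.532); ship relative to water = (4.200, 0.000); water relative to ground = (0.000, -1.100).
Sum = (5.486, 0.432) m/s.
Speed = |(5.486, 0.432)| = 5.503 m/s.

5.5 m/s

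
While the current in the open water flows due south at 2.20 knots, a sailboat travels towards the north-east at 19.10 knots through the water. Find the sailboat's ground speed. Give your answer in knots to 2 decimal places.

17.61 knots

Taking east as x and north as y: velocity relative to the water = (13.506, 13.506) knots; the water relative to ground = (0.000, -2.200) knots.
Velocity relative to ground = (13.506, 13.506) + (0.000, -2.200) = (13.506, 11.306) knots.
Speed = |(13.506, 11.306)| = 17.613 knots.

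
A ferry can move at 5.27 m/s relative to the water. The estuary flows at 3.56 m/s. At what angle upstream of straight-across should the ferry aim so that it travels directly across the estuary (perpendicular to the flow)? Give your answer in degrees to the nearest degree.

42°

To cancel the current, the upstream component of the ferry's velocity must equal the flow: 5.27 sin θ = 3.56.
sin θ = 3.56 / 5.27 = 0.6755.
θ = arcsin(0.6755) = 42.495°.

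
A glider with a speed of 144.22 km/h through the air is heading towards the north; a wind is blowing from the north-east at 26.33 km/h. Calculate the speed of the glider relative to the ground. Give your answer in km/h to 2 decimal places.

Taking east as x and north as y: velocity relative to the air = (0.000, 144.220) km/h; the air relative to ground = (-18.618, -18.618) km/h.
Velocity relative to ground = (0.000, 144.220) + (-18.618, -18.618) = (-18.618, 125.602) km/h.
Speed = |(-18.618, 125.602)| = 126.974 km/h.

126.97 km/h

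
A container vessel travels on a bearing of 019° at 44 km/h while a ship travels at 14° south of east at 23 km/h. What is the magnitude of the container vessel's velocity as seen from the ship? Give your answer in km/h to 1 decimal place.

Taking east as x and north as y: container vessel velocity = (14.325, 41.603) km/h; ship velocity = (22.317, -5.564) km/h.
Velocity of container vessel relative to ship = (14.325, 41.603) − (22.317, -5.564) = (-7.992, 47.167) km/h.
Magnitude = |(-7.992, 47.167)| = 47.839 km/h.

47.8 km/h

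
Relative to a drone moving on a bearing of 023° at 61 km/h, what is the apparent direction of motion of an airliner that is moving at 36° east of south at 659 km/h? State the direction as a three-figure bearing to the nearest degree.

148°

Taking east as x and north as y: airliner velocity = (387.350, -533.142) km/h; drone velocity = (23.835, 56.151) km/h.
Velocity of airliner relative to drone = (387.350, -533.142) − (23.835, 56.151) = (363.516, -589.293) km/h.
Bearing = atan2(363.52, -589.29) = 148.33° clockwise from north.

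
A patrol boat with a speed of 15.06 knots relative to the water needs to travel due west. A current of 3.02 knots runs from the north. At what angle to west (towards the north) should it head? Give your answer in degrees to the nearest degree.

12°

The current pushes perpendicular to the desired track; the heading must have a component into the current equal to 3.02 knots: 15.06 sin θ = 3.02.
sin θ = 0.2005, so θ = 11.568°.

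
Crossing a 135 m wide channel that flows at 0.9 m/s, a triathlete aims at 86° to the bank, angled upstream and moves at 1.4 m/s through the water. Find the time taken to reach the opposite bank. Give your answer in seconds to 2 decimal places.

96.66 s

The component of the triathlete's velocity perpendicular to the bank is 1.4 × sin 86° = 1.397 m/s.
The current is parallel to the bank, so it does not affect the crossing time.
Time = 135 / 1.397 = 96.664 s.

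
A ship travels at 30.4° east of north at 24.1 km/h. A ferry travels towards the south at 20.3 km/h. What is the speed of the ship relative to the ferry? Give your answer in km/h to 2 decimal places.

Taking east as x and north as y: ship velocity = (12.195, 20.787) km/h; ferry velocity = (0.000, -20.300) km/h.
Velocity of ship relative to ferry = (12.195, 20.787) − (0.000, -20.300) = (12.195, 41.087) km/h.
Magnitude = |(12.195, 41.087)| = 42.858 km/h.

42.86 km/h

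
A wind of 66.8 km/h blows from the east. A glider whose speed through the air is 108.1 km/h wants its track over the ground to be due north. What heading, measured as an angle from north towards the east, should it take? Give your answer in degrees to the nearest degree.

38°

The wind pushes perpendicular to the desired track; the heading must have a component into the wind equal to 66.8 km/h: 108.1 sin θ = 66.8.
sin θ = 0.6179, so θ = 38.166°.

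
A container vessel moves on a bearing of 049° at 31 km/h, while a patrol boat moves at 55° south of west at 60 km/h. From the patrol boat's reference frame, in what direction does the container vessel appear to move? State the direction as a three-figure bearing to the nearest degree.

040°

Taking east as x and north as y: container vessel velocity = (23.396, 20.338) km/h; patrol boat velocity = (-34.415, -49.149) km/h.
Velocity of container vessel relative to patrol boat = (23.396, 20.338) − (-34.415, -49.149) = (57.811, 69.487) km/h.
Bearing = atan2(57.81, 69.49) = 39.76° clockwise from north.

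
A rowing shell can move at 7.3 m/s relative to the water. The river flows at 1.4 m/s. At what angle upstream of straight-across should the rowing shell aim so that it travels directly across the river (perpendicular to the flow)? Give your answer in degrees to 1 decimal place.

To cancel the current, the upstream component of the rowing shell's velocity must equal the flow: 7.3 sin θ = 1.4.
sin θ = 1.4 / 7.3 = 0.1918.
θ = arcsin(0.1918) = 11.057°.

11.1°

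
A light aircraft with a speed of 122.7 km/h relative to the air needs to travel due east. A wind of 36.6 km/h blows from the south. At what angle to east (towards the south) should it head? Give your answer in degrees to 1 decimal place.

The wind pushes perpendicular to the desired track; the heading must have a component into the wind equal to 36.6 km/h: 122.7 sin θ = 36.6.
sin θ = 0.2983, so θ = 17.355°.

17.4°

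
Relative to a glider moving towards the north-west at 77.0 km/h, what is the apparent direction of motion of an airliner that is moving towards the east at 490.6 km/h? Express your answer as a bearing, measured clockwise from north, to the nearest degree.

Taking east as x and north as y: airliner velocity = (490.600, 0.000) km/h; glider velocity = (-54.447, 54.447) km/h.
Velocity of airliner relative to glider = (490.600, 0.000) − (-54.447, 54.447) = (545.047, -54.447) km/h.
Bearing = atan2(545.05, -54.45) = 95.70° clockwise from north.

096°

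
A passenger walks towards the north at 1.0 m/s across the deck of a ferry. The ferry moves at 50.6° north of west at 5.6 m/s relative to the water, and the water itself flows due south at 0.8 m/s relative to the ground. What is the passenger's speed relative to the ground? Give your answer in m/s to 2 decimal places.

In east/north components (m/s): passenger relative to ferry = (0.000, 1.000); ferry relative to water = (-3.554, 4.327); water relative to ground = (0.000, -0.800).
Sum = (-3.554, 4.527) m/s.
Speed = |(-3.554, 4.527)| = 5.756 m/s.

5.76 m/s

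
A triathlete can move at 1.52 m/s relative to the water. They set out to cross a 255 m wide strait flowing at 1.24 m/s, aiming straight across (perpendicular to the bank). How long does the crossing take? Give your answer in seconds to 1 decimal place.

167.8 s

The component of the triathlete's velocity perpendicular to the bank is 1.52 m/s.
The current is parallel to the bank, so it does not affect the crossing time.
Time = 255 / 1.520 = 167.763 s.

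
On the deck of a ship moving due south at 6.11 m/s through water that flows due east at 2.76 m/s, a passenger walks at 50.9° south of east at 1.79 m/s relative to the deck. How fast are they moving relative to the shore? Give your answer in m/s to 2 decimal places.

In east/north components (m/s): passenger relative to ship = (1.129, -1.389); ship relative to water = (0.000, -6.110); water relative to ground = (2.760, 0.000).
Sum = (3.889, -7.499) m/s.
Speed = |(3.889, -7.499)| = 8.448 m/s.

8.45 m/s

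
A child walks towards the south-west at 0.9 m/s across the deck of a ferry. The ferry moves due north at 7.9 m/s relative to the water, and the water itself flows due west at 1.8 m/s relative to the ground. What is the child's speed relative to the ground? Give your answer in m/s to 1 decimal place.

In east/north components (m/s): child relative to ferry = (-0.636, -0.636); ferry relative to water = (0.000, 7.900); water relative to ground = (-1.800, 0.000).
Sum = (-2.436, 7.264) m/s.
Speed = |(-2.436, 7.264)| = 7.661 m/s.

7.7 m/s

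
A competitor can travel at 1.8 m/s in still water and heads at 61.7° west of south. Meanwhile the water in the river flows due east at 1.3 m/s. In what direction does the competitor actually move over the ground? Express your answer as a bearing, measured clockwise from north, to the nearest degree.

198°

Taking east as x and north as y: velocity relative to the water = (-1.585, -0.853) m/s; the water relative to ground = (1.300, 0.000) m/s.
Velocity relative to ground = (-1.585, -0.853) + (1.300, 0.000) = (-0.285, -0.853) m/s.
Bearing = atan2(-0.28, -0.85) = 198.46° clockwise from north.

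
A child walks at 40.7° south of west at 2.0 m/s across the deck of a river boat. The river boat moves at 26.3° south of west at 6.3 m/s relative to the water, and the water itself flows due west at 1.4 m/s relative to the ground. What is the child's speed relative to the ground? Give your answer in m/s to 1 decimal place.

9.5 m/s

In east/north components (m/s): child relative to river boat = (-1.516, -1.304); river boat relative to water = (-5.648, -2.791); water relative to ground = (-1.400, 0.000).
Sum = (-8.564, -4.096) m/s.
Speed = |(-8.564, -4.096)| = 9.493 m/s.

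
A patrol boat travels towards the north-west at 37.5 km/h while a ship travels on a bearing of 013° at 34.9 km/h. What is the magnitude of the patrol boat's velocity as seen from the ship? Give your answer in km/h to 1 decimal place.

Taking east as x and north as y: patrol boat velocity = (-26.517, 26.517) km/h; ship velocity = (7.851, 34.006) km/h.
Velocity of patrol boat relative to ship = (-26.517, 26.517) − (7.851, 34.006) = (-34.367, -7.489) km/h.
Magnitude = |(-34.367, -7.489)| = 35.174 km/h.

35.2 km/h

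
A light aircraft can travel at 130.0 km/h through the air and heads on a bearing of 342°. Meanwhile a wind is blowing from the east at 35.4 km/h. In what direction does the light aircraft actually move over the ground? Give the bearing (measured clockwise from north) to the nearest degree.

329°

Taking east as x and north as y: velocity relative to the air = (-40.172, 123.637) km/h; the air relative to ground = (-35.400, 0.000) km/h.
Velocity relative to ground = (-40.172, 123.637) + (-35.400, 0.000) = (-75.572, 123.637) km/h.
Bearing = atan2(-75.57, 123.64) = 328.57° clockwise from north.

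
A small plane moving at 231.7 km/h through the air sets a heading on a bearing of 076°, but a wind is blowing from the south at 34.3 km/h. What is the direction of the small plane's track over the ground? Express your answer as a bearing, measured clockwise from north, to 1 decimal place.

Taking east as x and north as y: velocity relative to the air = (224.818, 56.053) km/h; the air relative to ground = (0.000, 34.300) km/h.
Velocity relative to ground = (224.818, 56.053) + (0.000, 34.300) = (224.818, 90.353) km/h.
Bearing = atan2(224.82, 90.35) = 68.10° clockwise from north.

068.1°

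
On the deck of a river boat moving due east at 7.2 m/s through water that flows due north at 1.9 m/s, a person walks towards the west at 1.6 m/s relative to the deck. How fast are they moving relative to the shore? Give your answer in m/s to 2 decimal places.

5.91 m/s

In east/north components (m/s): person relative to river boat = (-1.600, 0.000); river boat relative to water = (7.200, 0.000); water relative to ground = (0.000, 1.900).
Sum = (5.600, 1.900) m/s.
Speed = |(5.600, 1.900)| = 5.914 m/s.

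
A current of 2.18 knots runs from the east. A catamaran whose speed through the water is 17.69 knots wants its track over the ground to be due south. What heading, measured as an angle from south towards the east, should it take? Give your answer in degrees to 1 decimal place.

The current pushes perpendicular to the desired track; the heading must have a component into the current equal to 2.18 knots: 17.69 sin θ = 2.18.
sin θ = 0.1232, so θ = 7.079°.

7.1°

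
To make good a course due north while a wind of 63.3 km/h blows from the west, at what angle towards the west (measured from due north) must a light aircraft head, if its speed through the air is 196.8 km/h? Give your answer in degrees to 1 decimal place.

The wind pushes perpendicular to the desired track; the heading must have a component into the wind equal to 63.3 km/h: 196.8 sin θ = 63.3.
sin θ = 0.3216, so θ = 18.763°.

18.8°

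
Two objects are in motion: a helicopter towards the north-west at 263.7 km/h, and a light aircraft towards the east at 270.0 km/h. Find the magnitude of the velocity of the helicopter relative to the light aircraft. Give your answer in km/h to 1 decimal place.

Taking east as x and north as y: helicopter velocity = (-186.464, 186.464) km/h; light aircraft velocity = (270.000, 0.000) km/h.
Velocity of helicopter relative to light aircraft = (-186.464, 186.464) − (270.000, 0.000) = (-456.464, 186.464) km/h.
Magnitude = |(-456.464, 186.464)| = 493.080 km/h.

493.1 km/h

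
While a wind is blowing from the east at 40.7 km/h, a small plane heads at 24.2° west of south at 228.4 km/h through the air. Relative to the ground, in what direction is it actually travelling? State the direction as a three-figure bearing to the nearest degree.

213°

Taking east as x and north as y: velocity relative to the air = (-93.626, -208.328) km/h; the air relative to ground = (-40.700, 0.000) km/h.
Velocity relative to ground = (-93.626, -208.328) + (-40.700, 0.000) = (-134.326, -208.328) km/h.
Bearing = atan2(-134.33, -208.33) = 212.81° clockwise from north.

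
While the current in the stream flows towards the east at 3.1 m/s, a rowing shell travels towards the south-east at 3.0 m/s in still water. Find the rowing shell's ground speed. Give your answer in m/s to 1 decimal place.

5.6 m/s

Taking east as x and north as y: velocity relative to the water = (2.121, -2.121) m/s; the water relative to ground = (3.100, 0.000) m/s.
Velocity relative to ground = (2.121, -2.121) + (3.100, 0.000) = (5.221, -2.121) m/s.
Speed = |(5.221, -2.121)| = 5.636 m/s.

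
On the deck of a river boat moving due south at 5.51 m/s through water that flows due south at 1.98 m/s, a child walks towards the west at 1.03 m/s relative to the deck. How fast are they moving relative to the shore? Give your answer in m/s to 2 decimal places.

In east/north components (m/s): child relative to river boat = (-1.030, 0.000); river boat relative to water = (0.000, -5.510); water relative to ground = (0.000, -1.980).
Sum = (-1.030, -7.490) m/s.
Speed = |(-1.030, -7.490)| = 7.560 m/s.

7.56 m/s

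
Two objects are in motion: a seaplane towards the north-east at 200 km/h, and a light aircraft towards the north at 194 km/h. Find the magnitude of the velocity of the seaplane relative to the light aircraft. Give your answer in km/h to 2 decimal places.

150.88 km/h

Taking east as x and north as y: seaplane velocity = (141.421, 141.421) km/h; light aircraft velocity = (0.000, 194.000) km/h.
Velocity of seaplane relative to light aircraft = (141.421, 141.421) − (0.000, 194.000) = (141.421, -52.579) km/h.
Magnitude = |(141.421, -52.579)| = 150.879 km/h.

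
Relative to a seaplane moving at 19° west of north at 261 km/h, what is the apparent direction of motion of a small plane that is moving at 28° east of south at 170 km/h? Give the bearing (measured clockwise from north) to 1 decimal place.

157.5°

Taking east as x and north as y: small plane velocity = (79.810, -150.101) km/h; seaplane velocity = (-84.973, 246.780) km/h.
Velocity of small plane relative to seaplane = (79.810, -150.101) − (-84.973, 246.780) = (164.783, -396.881) km/h.
Bearing = atan2(164.78, -396.88) = 157.45° clockwise from north.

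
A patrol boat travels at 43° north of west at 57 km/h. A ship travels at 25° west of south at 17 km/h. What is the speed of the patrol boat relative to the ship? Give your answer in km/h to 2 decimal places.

Taking east as x and north as y: patrol boat velocity = (-41.687, 38.874) km/h; ship velocity = (-7.185, -15.407) km/h.
Velocity of patrol boat relative to ship = (-41.687, 38.874) − (-7.185, -15.407) = (-34.503, 54.281) km/h.
Magnitude = |(-34.503, 54.281)| = 64.319 km/h.

64.32 km/h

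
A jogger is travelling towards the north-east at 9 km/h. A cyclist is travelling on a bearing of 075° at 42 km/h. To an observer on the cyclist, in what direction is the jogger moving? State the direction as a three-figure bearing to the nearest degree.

Taking east as x and north as y: jogger velocity = (6.364, 6.364) km/h; cyclist velocity = (40.569, 10.870) km/h.
Velocity of jogger relative to cyclist = (6.364, 6.364) − (40.569, 10.870) = (-34.205, -4.506) km/h.
Bearing = atan2(-34.20, -4.51) = 262.49° clockwise from north.

262°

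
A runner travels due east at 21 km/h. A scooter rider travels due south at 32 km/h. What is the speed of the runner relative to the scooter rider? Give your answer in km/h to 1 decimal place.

38.3 km/h

Taking east as x and north as y: runner velocity = (21.000, 0.000) km/h; scooter rider velocity = (0.000, -32.000) km/h.
Velocity of runner relative to scooter rider = (21.000, 0.000) − (0.000, -32.000) = (21.000, 32.000) km/h.
Magnitude = |(21.000, 32.000)| = 38.275 km/h.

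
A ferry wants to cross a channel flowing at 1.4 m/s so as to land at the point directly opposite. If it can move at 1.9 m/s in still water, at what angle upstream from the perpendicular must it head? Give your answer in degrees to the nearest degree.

To cancel the current, the upstream component of the ferry's velocity must equal the flow: 1.9 sin θ = 1.4.
sin θ = 1.4 / 1.9 = 0.7368.
θ = arcsin(0.7368) = 47.463°.

47°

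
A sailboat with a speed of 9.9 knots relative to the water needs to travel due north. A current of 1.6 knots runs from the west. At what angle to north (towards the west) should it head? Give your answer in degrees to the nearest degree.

9°

The current pushes perpendicular to the desired track; the heading must have a component into the current equal to 1.6 knots: 9.9 sin θ = 1.6.
sin θ = 0.1616, so θ = 9.301°.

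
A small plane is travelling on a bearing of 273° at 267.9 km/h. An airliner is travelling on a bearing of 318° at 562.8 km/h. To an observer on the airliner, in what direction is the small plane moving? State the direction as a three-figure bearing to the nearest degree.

Taking east as x and north as y: small plane velocity = (-267.533, 14.021) km/h; airliner velocity = (-376.587, 418.242) km/h.
Velocity of small plane relative to airliner = (-267.533, 14.021) − (-376.587, 418.242) = (109.054, -404.221) km/h.
Bearing = atan2(109.05, -404.22) = 164.90° clockwise from north.

165°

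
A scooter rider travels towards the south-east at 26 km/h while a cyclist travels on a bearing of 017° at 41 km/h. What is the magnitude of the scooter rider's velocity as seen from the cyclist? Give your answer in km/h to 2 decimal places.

57.95 km/h

Taking east as x and north as y: scooter rider velocity = (18.385, -18.385) km/h; cyclist velocity = (11.987, 39.208) km/h.
Velocity of scooter rider relative to cyclist = (18.385, -18.385) − (11.987, 39.208) = (6.398, -57.593) km/h.
Magnitude = |(6.398, -57.593)| = 57.948 km/h.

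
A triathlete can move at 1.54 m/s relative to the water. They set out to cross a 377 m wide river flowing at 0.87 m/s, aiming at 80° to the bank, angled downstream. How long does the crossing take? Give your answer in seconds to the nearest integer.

The component of the triathlete's velocity perpendicular to the bank is 1.54 × sin 80° = 1.517 m/s.
The current is parallel to the bank, so it does not affect the crossing time.
Time = 377 / 1.517 = 248.582 s.

249 s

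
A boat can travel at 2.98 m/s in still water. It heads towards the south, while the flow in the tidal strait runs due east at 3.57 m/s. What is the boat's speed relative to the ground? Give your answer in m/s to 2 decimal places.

Taking east as x and north as y: velocity relative to the water = (0.000, -2.980) m/s; the water relative to ground = (3.570, 0.000) m/s.
Velocity relative to ground = (0.000, -2.980) + (3.570, 0.000) = (3.570, -2.980) m/s.
Speed = |(3.570, -2.980)| = 4.650 m/s.

4.65 m/s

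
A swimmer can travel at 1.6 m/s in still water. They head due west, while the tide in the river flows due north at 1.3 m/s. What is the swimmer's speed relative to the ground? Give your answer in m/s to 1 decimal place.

2.1 m/s

Taking east as x and north as y: velocity relative to the water = (-1.600, 0.000) m/s; the water relative to ground = (0.000, 1.300) m/s.
Velocity relative to ground = (-1.600, 0.000) + (0.000, 1.300) = (-1.600, 1.300) m/s.
Speed = |(-1.600, 1.300)| = 2.062 m/s.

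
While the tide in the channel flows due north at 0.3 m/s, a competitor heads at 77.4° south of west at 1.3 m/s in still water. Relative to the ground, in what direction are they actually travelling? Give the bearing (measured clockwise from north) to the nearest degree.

Taking east as x and north as y: velocity relative to the water = (-0.284, -1.269) m/s; the water relative to ground = (0.000, 0.300) m/s.
Velocity relative to ground = (-0.284, -1.269) + (0.000, 0.300) = (-0.284, -0.969) m/s.
Bearing = atan2(-0.28, -0.97) = 196.32° clockwise from north.

196°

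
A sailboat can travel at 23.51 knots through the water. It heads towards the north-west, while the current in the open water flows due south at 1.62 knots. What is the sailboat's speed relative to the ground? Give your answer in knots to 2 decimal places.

22.39 knots

Taking east as x and north as y: velocity relative to the water = (-16.624, 16.624) knots; the water relative to ground = (0.000, -1.620) knots.
Velocity relative to ground = (-16.624, 16.624) + (0.000, -1.620) = (-16.624, 15.004) knots.
Speed = |(-16.624, 15.004)| = 22.394 knots.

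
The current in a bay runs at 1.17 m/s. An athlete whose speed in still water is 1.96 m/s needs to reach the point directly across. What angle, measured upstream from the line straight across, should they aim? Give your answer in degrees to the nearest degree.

To cancel the current, the upstream component of the athlete's velocity must equal the flow: 1.96 sin θ = 1.17.
sin θ = 1.17 / 1.96 = 0.5969.
θ = arcsin(0.5969) = 36.651°.

37°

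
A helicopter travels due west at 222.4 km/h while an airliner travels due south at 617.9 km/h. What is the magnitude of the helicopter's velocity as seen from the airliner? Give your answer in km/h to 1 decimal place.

Taking east as x and north as y: helicopter velocity = (-222.400, 0.000) km/h; airliner velocity = (0.000, -617.900) km/h.
Velocity of helicopter relative to airliner = (-222.400, 0.000) − (0.000, -617.900) = (-222.400, 617.900) km/h.
Magnitude = |(-222.400, 617.900)| = 656.706 km/h.

656.7 km/h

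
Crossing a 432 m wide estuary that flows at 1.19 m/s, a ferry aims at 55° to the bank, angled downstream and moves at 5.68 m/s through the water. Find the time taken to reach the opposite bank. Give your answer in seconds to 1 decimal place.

92.8 s

The component of the ferry's velocity perpendicular to the bank is 5.68 × sin 55° = 4.653 m/s.
Only the cross-stream component determines the crossing time; the current contributes nothing perpendicular to the bank.
Time = 432 / 4.653 = 92.848 s.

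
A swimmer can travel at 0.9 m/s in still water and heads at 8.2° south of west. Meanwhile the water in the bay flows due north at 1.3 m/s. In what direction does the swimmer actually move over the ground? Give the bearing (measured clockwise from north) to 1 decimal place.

322.8°

Taking east as x and north as y: velocity relative to the water = (-0.891, -0.128) m/s; the water relative to ground = (0.000, 1.300) m/s.
Velocity relative to ground = (-0.891, -0.128) + (0.000, 1.300) = (-0.891, 1.172) m/s.
Bearing = atan2(-0.89, 1.17) = 322.75° clockwise from north.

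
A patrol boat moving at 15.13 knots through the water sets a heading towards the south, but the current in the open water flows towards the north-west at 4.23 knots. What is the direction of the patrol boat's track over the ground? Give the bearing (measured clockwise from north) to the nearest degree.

Taking east as x and north as y: velocity relative to the water = (0.000, -15.130) knots; the water relative to ground = (-2.991, 2.991) knots.
Velocity relative to ground = (0.000, -15.130) + (-2.991, 2.991) = (-2.991, -12.139) knots.
Bearing = atan2(-2.99, -12.14) = 193.84° clockwise from north.

194°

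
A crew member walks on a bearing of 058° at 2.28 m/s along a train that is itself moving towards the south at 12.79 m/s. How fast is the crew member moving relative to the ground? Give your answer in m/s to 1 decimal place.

11.7 m/s

Taking east as x and north as y: train velocity = (0.000, -12.790) m/s; crew member velocity relative to train = (1.934, 1.208) m/s.
Velocity relative to ground = (0.000, -12.790) + (1.934, 1.208) = (1.934, -11.582) m/s.
Speed = |(1.934, -11.582)| = 11.742 m/s.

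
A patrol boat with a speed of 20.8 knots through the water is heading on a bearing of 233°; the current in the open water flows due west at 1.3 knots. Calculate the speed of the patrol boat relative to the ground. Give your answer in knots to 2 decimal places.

21.85 knots

Taking east as x and north as y: velocity relative to the water = (-16.612, -12.518) knots; the water relative to ground = (-1.300, 0.000) knots.
Velocity relative to ground = (-16.612, -12.518) + (-1.300, 0.000) = (-17.912, -12.518) knots.
Speed = |(-17.912, -12.518)| = 21.852 knots.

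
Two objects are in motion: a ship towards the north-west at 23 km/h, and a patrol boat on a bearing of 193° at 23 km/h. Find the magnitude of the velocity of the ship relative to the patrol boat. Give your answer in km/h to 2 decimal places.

40.23 km/h

Taking east as x and north as y: ship velocity = (-16.263, 16.263) km/h; patrol boat velocity = (-5.174, -22.411) km/h.
Velocity of ship relative to patrol boat = (-16.263, 16.263) − (-5.174, -22.411) = (-11.090, 38.674) km/h.
Magnitude = |(-11.090, 38.674)| = 40.233 km/h.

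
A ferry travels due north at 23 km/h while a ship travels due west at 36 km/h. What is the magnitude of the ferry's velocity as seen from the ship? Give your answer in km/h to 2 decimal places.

42.72 km/h

Taking east as x and north as y: ferry velocity = (0.000, 23.000) km/h; ship velocity = (-36.000, 0.000) km/h.
Velocity of ferry relative to ship = (0.000, 23.000) − (-36.000, 0.000) = (36.000, 23.000) km/h.
Magnitude = |(36.000, 23.000)| = 42.720 km/h.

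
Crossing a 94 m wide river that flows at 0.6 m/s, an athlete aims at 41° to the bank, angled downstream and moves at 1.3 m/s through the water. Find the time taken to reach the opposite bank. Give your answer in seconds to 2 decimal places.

The component of the athlete's velocity perpendicular to the bank is 1.3 × sin 41° = 0.853 m/s.
Only the cross-stream component determines the crossing time; the current contributes nothing perpendicular to the bank.
Time = 94 / 0.853 = 110.215 s.

110.22 s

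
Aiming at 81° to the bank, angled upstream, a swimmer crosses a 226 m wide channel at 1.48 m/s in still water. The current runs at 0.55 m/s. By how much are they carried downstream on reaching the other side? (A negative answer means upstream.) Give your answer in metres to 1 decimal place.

49.2 m

Perpendicular speed = 1.462 m/s; crossing time = 226 / 1.462 = 154.606 s.
Net downstream speed = 0.318 m/s.
Drift = 0.318 × 154.606 = 49.239 m (downstream).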